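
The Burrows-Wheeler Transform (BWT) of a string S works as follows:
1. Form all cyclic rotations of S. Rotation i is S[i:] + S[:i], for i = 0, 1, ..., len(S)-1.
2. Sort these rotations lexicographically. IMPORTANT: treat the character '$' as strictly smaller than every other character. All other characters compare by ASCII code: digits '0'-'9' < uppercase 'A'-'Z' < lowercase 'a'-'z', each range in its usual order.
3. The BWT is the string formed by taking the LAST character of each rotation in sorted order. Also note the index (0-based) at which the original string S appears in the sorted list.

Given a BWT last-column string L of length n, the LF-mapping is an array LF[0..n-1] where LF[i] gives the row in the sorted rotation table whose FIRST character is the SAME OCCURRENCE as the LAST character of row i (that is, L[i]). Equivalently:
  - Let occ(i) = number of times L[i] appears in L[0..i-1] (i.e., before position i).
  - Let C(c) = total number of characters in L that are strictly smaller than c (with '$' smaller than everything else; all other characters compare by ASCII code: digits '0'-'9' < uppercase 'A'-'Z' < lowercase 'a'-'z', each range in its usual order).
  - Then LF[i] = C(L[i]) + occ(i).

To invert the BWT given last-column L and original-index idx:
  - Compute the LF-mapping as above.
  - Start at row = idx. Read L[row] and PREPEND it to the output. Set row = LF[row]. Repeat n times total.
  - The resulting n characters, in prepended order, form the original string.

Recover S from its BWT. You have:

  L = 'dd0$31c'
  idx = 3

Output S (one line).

LF mapping: 5 6 1 0 3 2 4
Walk LF starting at row 3, prepending L[row]:
  step 1: row=3, L[3]='$', prepend. Next row=LF[3]=0
  step 2: row=0, L[0]='d', prepend. Next row=LF[0]=5
  step 3: row=5, L[5]='1', prepend. Next row=LF[5]=2
  step 4: row=2, L[2]='0', prepend. Next row=LF[2]=1
  step 5: row=1, L[1]='d', prepend. Next row=LF[1]=6
  step 6: row=6, L[6]='c', prepend. Next row=LF[6]=4
  step 7: row=4, L[4]='3', prepend. Next row=LF[4]=3
Reversed output: 3cd01d$

Answer: 3cd01d$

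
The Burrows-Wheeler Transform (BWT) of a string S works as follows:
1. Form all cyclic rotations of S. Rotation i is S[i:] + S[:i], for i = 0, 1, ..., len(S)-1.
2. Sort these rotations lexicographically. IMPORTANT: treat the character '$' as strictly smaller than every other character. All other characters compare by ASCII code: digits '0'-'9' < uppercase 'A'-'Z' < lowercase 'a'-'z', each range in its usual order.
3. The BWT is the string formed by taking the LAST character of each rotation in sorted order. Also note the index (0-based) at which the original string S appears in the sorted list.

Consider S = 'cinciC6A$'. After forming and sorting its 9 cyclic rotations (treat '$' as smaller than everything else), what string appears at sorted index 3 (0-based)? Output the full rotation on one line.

Answer: C6A$cinci

Derivation:
All 9 rotations (rotation i = S[i:]+S[:i]):
  rot[0] = cinciC6A$
  rot[1] = inciC6A$c
  rot[2] = nciC6A$ci
  rot[3] = ciC6A$cin
  rot[4] = iC6A$cinc
  rot[5] = C6A$cinci
  rot[6] = 6A$cinciC
  rot[7] = A$cinciC6
  rot[8] = $cinciC6A
Sorted (with $ < everything):
  sorted[0] = $cinciC6A
  sorted[1] = 6A$cinciC
  sorted[2] = A$cinciC6
  sorted[3] = C6A$cinci
  sorted[4] = ciC6A$cin
  sorted[5] = cinciC6A$
  sorted[6] = iC6A$cinc
  sorted[7] = inciC6A$c
  sorted[8] = nciC6A$ci
sorted[3] = C6A$cinci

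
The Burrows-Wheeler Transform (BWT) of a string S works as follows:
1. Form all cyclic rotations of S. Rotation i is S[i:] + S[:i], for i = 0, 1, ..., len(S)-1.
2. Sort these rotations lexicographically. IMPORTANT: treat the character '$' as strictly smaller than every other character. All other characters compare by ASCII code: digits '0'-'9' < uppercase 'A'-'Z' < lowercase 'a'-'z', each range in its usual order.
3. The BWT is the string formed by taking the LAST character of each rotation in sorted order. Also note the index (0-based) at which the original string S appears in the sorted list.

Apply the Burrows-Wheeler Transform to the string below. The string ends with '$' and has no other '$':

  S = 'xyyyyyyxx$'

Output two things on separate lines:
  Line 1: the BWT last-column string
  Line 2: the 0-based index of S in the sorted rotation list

Answer: xxy$yyyyyx
3

Derivation:
All 10 rotations (rotation i = S[i:]+S[:i]):
  rot[0] = xyyyyyyxx$
  rot[1] = yyyyyyxx$x
  rot[2] = yyyyyxx$xy
  rot[3] = yyyyxx$xyy
  rot[4] = yyyxx$xyyy
  rot[5] = yyxx$xyyyy
  rot[6] = yxx$xyyyyy
  rot[7] = xx$xyyyyyy
  rot[8] = x$xyyyyyyx
  rot[9] = $xyyyyyyxx
Sorted (with $ < everything):
  sorted[0] = $xyyyyyyxx  (last char: 'x')
  sorted[1] = x$xyyyyyyx  (last char: 'x')
  sorted[2] = xx$xyyyyyy  (last char: 'y')
  sorted[3] = xyyyyyyxx$  (last char: '$')
  sorted[4] = yxx$xyyyyy  (last char: 'y')
  sorted[5] = yyxx$xyyyy  (last char: 'y')
  sorted[6] = yyyxx$xyyy  (last char: 'y')
  sorted[7] = yyyyxx$xyy  (last char: 'y')
  sorted[8] = yyyyyxx$xy  (last char: 'y')
  sorted[9] = yyyyyyxx$x  (last char: 'x')
Last column: xxy$yyyyyx
Original string S is at sorted index 3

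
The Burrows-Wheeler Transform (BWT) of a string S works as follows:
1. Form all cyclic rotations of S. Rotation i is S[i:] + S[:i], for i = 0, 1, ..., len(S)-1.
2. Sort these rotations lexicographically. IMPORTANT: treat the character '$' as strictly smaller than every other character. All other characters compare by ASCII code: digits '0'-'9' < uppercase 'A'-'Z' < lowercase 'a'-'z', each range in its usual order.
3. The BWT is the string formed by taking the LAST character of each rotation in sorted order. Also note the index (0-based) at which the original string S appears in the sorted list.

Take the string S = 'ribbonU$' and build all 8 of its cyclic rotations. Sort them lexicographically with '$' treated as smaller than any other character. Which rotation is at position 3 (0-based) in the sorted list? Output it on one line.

All 8 rotations (rotation i = S[i:]+S[:i]):
  rot[0] = ribbonU$
  rot[1] = ibbonU$r
  rot[2] = bbonU$ri
  rot[3] = bonU$rib
  rot[4] = onU$ribb
  rot[5] = nU$ribbo
  rot[6] = U$ribbon
  rot[7] = $ribbonU
Sorted (with $ < everything):
  sorted[0] = $ribbonU
  sorted[1] = U$ribbon
  sorted[2] = bbonU$ri
  sorted[3] = bonU$rib
  sorted[4] = ibbonU$r
  sorted[5] = nU$ribbo
  sorted[6] = onU$ribb
  sorted[7] = ribbonU$
sorted[3] = bonU$rib

Answer: bonU$rib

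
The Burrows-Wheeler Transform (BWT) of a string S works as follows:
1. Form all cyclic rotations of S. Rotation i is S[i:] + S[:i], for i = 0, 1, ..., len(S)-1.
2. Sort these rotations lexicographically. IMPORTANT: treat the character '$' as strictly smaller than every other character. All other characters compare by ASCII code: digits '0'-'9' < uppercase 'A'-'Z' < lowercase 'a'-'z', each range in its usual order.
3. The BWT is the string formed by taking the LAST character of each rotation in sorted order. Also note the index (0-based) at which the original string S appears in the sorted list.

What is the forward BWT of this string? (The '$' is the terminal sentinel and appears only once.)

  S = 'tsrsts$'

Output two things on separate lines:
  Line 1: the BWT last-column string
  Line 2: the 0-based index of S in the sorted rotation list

All 7 rotations (rotation i = S[i:]+S[:i]):
  rot[0] = tsrsts$
  rot[1] = srsts$t
  rot[2] = rsts$ts
  rot[3] = sts$tsr
  rot[4] = ts$tsrs
  rot[5] = s$tsrst
  rot[6] = $tsrsts
Sorted (with $ < everything):
  sorted[0] = $tsrsts  (last char: 's')
  sorted[1] = rsts$ts  (last char: 's')
  sorted[2] = s$tsrst  (last char: 't')
  sorted[3] = srsts$t  (last char: 't')
  sorted[4] = sts$tsr  (last char: 'r')
  sorted[5] = ts$tsrs  (last char: 's')
  sorted[6] = tsrsts$  (last char: '$')
Last column: ssttrs$
Original string S is at sorted index 6

Answer: ssttrs$
6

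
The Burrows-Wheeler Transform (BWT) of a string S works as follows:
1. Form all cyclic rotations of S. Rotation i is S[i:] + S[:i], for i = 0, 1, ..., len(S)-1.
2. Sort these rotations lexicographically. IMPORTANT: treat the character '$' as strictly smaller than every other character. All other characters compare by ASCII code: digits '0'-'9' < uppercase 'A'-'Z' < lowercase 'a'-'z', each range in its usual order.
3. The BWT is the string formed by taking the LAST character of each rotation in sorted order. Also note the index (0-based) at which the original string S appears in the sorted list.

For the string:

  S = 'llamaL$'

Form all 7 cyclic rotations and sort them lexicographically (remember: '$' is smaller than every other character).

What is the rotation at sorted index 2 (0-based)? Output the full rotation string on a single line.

Answer: aL$llam

Derivation:
All 7 rotations (rotation i = S[i:]+S[:i]):
  rot[0] = llamaL$
  rot[1] = lamaL$l
  rot[2] = amaL$ll
  rot[3] = maL$lla
  rot[4] = aL$llam
  rot[5] = L$llama
  rot[6] = $llamaL
Sorted (with $ < everything):
  sorted[0] = $llamaL
  sorted[1] = L$llama
  sorted[2] = aL$llam
  sorted[3] = amaL$ll
  sorted[4] = lamaL$l
  sorted[5] = llamaL$
  sorted[6] = maL$lla
sorted[2] = aL$llam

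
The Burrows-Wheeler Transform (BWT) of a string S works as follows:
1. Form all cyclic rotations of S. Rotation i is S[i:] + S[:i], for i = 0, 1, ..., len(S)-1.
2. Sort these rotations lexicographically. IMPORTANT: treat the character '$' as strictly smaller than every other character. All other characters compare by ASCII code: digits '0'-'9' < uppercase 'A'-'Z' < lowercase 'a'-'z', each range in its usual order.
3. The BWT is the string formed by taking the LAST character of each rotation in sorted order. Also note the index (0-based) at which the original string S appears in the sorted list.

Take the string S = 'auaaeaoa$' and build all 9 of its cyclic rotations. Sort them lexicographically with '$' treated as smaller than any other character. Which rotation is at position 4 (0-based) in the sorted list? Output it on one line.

All 9 rotations (rotation i = S[i:]+S[:i]):
  rot[0] = auaaeaoa$
  rot[1] = uaaeaoa$a
  rot[2] = aaeaoa$au
  rot[3] = aeaoa$aua
  rot[4] = eaoa$auaa
  rot[5] = aoa$auaae
  rot[6] = oa$auaaea
  rot[7] = a$auaaeao
  rot[8] = $auaaeaoa
Sorted (with $ < everything):
  sorted[0] = $auaaeaoa
  sorted[1] = a$auaaeao
  sorted[2] = aaeaoa$au
  sorted[3] = aeaoa$aua
  sorted[4] = aoa$auaae
  sorted[5] = auaaeaoa$
  sorted[6] = eaoa$auaa
  sorted[7] = oa$auaaea
  sorted[8] = uaaeaoa$a
sorted[4] = aoa$auaae

Answer: aoa$auaae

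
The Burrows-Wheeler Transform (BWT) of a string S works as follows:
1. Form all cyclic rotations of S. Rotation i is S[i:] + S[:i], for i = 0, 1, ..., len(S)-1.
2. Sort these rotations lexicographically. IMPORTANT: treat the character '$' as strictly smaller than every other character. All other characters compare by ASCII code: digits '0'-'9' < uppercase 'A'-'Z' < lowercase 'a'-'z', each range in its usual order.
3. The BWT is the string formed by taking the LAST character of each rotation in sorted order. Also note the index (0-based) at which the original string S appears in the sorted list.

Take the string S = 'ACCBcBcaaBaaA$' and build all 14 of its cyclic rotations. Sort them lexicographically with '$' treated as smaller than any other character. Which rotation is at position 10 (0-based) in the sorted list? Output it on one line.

All 14 rotations (rotation i = S[i:]+S[:i]):
  rot[0] = ACCBcBcaaBaaA$
  rot[1] = CCBcBcaaBaaA$A
  rot[2] = CBcBcaaBaaA$AC
  rot[3] = BcBcaaBaaA$ACC
  rot[4] = cBcaaBaaA$ACCB
  rot[5] = BcaaBaaA$ACCBc
  rot[6] = caaBaaA$ACCBcB
  rot[7] = aaBaaA$ACCBcBc
  rot[8] = aBaaA$ACCBcBca
  rot[9] = BaaA$ACCBcBcaa
  rot[10] = aaA$ACCBcBcaaB
  rot[11] = aA$ACCBcBcaaBa
  rot[12] = A$ACCBcBcaaBaa
  rot[13] = $ACCBcBcaaBaaA
Sorted (with $ < everything):
  sorted[0] = $ACCBcBcaaBaaA
  sorted[1] = A$ACCBcBcaaBaa
  sorted[2] = ACCBcBcaaBaaA$
  sorted[3] = BaaA$ACCBcBcaa
  sorted[4] = BcBcaaBaaA$ACC
  sorted[5] = BcaaBaaA$ACCBc
  sorted[6] = CBcBcaaBaaA$AC
  sorted[7] = CCBcBcaaBaaA$A
  sorted[8] = aA$ACCBcBcaaBa
  sorted[9] = aBaaA$ACCBcBca
  sorted[10] = aaA$ACCBcBcaaB
  sorted[11] = aaBaaA$ACCBcBc
  sorted[12] = cBcaaBaaA$ACCB
  sorted[13] = caaBaaA$ACCBcB
sorted[10] = aaA$ACCBcBcaaB

Answer: aaA$ACCBcBcaaB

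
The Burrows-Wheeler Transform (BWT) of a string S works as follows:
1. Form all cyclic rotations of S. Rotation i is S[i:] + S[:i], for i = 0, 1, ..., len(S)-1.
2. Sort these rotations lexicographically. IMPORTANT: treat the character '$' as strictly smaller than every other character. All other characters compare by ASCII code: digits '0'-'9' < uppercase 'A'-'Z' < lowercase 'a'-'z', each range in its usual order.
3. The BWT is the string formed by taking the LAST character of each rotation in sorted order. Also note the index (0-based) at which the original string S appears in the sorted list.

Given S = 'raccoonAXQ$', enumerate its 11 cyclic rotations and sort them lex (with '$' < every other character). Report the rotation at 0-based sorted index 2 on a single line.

All 11 rotations (rotation i = S[i:]+S[:i]):
  rot[0] = raccoonAXQ$
  rot[1] = accoonAXQ$r
  rot[2] = ccoonAXQ$ra
  rot[3] = coonAXQ$rac
  rot[4] = oonAXQ$racc
  rot[5] = onAXQ$racco
  rot[6] = nAXQ$raccoo
  rot[7] = AXQ$raccoon
  rot[8] = XQ$raccoonA
  rot[9] = Q$raccoonAX
  rot[10] = $raccoonAXQ
Sorted (with $ < everything):
  sorted[0] = $raccoonAXQ
  sorted[1] = AXQ$raccoon
  sorted[2] = Q$raccoonAX
  sorted[3] = XQ$raccoonA
  sorted[4] = accoonAXQ$r
  sorted[5] = ccoonAXQ$ra
  sorted[6] = coonAXQ$rac
  sorted[7] = nAXQ$raccoo
  sorted[8] = onAXQ$racco
  sorted[9] = oonAXQ$racc
  sorted[10] = raccoonAXQ$
sorted[2] = Q$raccoonAX

Answer: Q$raccoonAX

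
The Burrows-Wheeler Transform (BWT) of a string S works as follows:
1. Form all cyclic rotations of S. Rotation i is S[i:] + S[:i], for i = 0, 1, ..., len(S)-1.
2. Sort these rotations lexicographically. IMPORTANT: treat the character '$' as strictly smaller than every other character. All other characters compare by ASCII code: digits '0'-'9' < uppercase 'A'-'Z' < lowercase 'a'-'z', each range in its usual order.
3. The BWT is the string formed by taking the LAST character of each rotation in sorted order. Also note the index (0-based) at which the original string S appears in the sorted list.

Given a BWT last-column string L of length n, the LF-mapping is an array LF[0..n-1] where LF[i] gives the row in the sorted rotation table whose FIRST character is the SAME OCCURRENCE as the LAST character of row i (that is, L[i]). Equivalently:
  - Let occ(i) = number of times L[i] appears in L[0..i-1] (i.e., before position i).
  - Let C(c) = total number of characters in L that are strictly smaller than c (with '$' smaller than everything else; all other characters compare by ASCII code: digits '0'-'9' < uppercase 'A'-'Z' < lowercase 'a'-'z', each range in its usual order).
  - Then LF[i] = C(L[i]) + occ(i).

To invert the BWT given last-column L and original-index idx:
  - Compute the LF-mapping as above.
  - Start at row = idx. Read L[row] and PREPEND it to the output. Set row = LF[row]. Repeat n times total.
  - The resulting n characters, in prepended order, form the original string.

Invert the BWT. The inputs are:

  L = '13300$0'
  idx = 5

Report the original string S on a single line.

Answer: 300301$

Derivation:
LF mapping: 4 5 6 1 2 0 3
Walk LF starting at row 5, prepending L[row]:
  step 1: row=5, L[5]='$', prepend. Next row=LF[5]=0
  step 2: row=0, L[0]='1', prepend. Next row=LF[0]=4
  step 3: row=4, L[4]='0', prepend. Next row=LF[4]=2
  step 4: row=2, L[2]='3', prepend. Next row=LF[2]=6
  step 5: row=6, L[6]='0', prepend. Next row=LF[6]=3
  step 6: row=3, L[3]='0', prepend. Next row=LF[3]=1
  step 7: row=1, L[1]='3', prepend. Next row=LF[1]=5
Reversed output: 300301$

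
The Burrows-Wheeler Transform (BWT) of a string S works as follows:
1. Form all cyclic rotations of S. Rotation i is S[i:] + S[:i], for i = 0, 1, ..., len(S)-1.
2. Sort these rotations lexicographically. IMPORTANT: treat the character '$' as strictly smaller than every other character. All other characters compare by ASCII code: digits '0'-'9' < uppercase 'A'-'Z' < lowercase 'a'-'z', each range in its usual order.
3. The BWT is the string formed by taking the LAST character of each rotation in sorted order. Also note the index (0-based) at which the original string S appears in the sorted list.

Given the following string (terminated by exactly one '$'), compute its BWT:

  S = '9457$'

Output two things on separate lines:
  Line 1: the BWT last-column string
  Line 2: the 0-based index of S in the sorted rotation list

All 5 rotations (rotation i = S[i:]+S[:i]):
  rot[0] = 9457$
  rot[1] = 457$9
  rot[2] = 57$94
  rot[3] = 7$945
  rot[4] = $9457
Sorted (with $ < everything):
  sorted[0] = $9457  (last char: '7')
  sorted[1] = 457$9  (last char: '9')
  sorted[2] = 57$94  (last char: '4')
  sorted[3] = 7$945  (last char: '5')
  sorted[4] = 9457$  (last char: '$')
Last column: 7945$
Original string S is at sorted index 4

Answer: 7945$
4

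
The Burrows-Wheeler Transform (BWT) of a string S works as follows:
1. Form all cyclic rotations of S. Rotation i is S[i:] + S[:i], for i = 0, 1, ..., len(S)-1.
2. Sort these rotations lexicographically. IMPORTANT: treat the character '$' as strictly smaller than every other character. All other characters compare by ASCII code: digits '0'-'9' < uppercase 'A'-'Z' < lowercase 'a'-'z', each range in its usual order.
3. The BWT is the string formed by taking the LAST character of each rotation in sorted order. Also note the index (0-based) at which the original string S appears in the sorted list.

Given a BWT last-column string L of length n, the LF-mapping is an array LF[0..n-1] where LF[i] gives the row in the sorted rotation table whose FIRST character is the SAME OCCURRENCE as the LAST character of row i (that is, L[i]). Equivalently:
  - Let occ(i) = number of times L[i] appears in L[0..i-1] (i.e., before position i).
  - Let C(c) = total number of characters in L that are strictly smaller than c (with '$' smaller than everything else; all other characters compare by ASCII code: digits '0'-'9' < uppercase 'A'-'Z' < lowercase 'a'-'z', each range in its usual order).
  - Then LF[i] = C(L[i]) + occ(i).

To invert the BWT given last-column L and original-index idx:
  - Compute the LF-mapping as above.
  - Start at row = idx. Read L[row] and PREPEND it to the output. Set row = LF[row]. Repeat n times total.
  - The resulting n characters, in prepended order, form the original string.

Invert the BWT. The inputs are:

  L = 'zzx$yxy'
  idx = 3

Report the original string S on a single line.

LF mapping: 5 6 1 0 3 2 4
Walk LF starting at row 3, prepending L[row]:
  step 1: row=3, L[3]='$', prepend. Next row=LF[3]=0
  step 2: row=0, L[0]='z', prepend. Next row=LF[0]=5
  step 3: row=5, L[5]='x', prepend. Next row=LF[5]=2
  step 4: row=2, L[2]='x', prepend. Next row=LF[2]=1
  step 5: row=1, L[1]='z', prepend. Next row=LF[1]=6
  step 6: row=6, L[6]='y', prepend. Next row=LF[6]=4
  step 7: row=4, L[4]='y', prepend. Next row=LF[4]=3
Reversed output: yyzxxz$

Answer: yyzxxz$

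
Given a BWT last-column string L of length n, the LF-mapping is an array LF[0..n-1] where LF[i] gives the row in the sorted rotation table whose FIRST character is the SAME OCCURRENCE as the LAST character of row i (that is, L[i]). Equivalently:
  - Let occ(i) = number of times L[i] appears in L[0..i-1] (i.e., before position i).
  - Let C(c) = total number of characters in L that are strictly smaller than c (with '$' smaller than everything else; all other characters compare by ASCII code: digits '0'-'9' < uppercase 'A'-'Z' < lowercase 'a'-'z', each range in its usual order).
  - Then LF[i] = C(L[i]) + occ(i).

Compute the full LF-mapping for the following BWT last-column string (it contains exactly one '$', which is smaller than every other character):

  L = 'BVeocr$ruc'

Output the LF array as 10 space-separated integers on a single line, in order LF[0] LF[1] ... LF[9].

Char counts: '$':1, 'B':1, 'V':1, 'c':2, 'e':1, 'o':1, 'r':2, 'u':1
C (first-col start): C('$')=0, C('B')=1, C('V')=2, C('c')=3, C('e')=5, C('o')=6, C('r')=7, C('u')=9
L[0]='B': occ=0, LF[0]=C('B')+0=1+0=1
L[1]='V': occ=0, LF[1]=C('V')+0=2+0=2
L[2]='e': occ=0, LF[2]=C('e')+0=5+0=5
L[3]='o': occ=0, LF[3]=C('o')+0=6+0=6
L[4]='c': occ=0, LF[4]=C('c')+0=3+0=3
L[5]='r': occ=0, LF[5]=C('r')+0=7+0=7
L[6]='$': occ=0, LF[6]=C('$')+0=0+0=0
L[7]='r': occ=1, LF[7]=C('r')+1=7+1=8
L[8]='u': occ=0, LF[8]=C('u')+0=9+0=9
L[9]='c': occ=1, LF[9]=C('c')+1=3+1=4

Answer: 1 2 5 6 3 7 0 8 9 4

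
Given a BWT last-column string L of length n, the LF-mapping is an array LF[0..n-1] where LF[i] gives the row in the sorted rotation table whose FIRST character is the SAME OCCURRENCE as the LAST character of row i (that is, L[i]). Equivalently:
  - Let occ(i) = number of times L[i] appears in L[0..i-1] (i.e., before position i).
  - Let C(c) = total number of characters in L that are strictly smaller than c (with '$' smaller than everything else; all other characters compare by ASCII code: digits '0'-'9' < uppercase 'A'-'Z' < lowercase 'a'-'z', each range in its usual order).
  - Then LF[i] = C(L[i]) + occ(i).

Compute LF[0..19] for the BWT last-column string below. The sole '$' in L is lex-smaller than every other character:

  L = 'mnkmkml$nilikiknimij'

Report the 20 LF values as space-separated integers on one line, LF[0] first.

Answer: 13 17 7 14 8 15 11 0 18 1 12 2 9 3 10 19 4 16 5 6

Derivation:
Char counts: '$':1, 'i':5, 'j':1, 'k':4, 'l':2, 'm':4, 'n':3
C (first-col start): C('$')=0, C('i')=1, C('j')=6, C('k')=7, C('l')=11, C('m')=13, C('n')=17
L[0]='m': occ=0, LF[0]=C('m')+0=13+0=13
L[1]='n': occ=0, LF[1]=C('n')+0=17+0=17
L[2]='k': occ=0, LF[2]=C('k')+0=7+0=7
L[3]='m': occ=1, LF[3]=C('m')+1=13+1=14
L[4]='k': occ=1, LF[4]=C('k')+1=7+1=8
L[5]='m': occ=2, LF[5]=C('m')+2=13+2=15
L[6]='l': occ=0, LF[6]=C('l')+0=11+0=11
L[7]='$': occ=0, LF[7]=C('$')+0=0+0=0
L[8]='n': occ=1, LF[8]=C('n')+1=17+1=18
L[9]='i': occ=0, LF[9]=C('i')+0=1+0=1
L[10]='l': occ=1, LF[10]=C('l')+1=11+1=12
L[11]='i': occ=1, LF[11]=C('i')+1=1+1=2
L[12]='k': occ=2, LF[12]=C('k')+2=7+2=9
L[13]='i': occ=2, LF[13]=C('i')+2=1+2=3
L[14]='k': occ=3, LF[14]=C('k')+3=7+3=10
L[15]='n': occ=2, LF[15]=C('n')+2=17+2=19
L[16]='i': occ=3, LF[16]=C('i')+3=1+3=4
L[17]='m': occ=3, LF[17]=C('m')+3=13+3=16
L[18]='i': occ=4, LF[18]=C('i')+4=1+4=5
L[19]='j': occ=0, LF[19]=C('j')+0=6+0=6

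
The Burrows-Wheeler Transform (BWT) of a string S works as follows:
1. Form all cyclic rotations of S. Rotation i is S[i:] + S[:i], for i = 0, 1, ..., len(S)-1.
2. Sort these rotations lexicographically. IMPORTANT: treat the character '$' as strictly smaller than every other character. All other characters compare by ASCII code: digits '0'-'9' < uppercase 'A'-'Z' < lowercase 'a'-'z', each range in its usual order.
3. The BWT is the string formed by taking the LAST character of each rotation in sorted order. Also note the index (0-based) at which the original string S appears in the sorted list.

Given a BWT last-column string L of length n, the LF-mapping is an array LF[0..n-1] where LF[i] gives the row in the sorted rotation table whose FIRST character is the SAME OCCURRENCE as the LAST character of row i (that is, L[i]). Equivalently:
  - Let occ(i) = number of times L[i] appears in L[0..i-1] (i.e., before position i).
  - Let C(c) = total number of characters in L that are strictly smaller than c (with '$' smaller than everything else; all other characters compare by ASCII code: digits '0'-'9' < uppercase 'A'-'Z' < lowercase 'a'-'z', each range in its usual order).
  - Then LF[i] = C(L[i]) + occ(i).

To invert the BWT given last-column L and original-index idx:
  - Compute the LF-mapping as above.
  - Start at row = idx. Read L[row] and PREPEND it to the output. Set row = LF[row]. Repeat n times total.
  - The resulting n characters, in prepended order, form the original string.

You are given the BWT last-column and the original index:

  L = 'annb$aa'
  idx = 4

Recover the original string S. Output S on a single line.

Answer: banana$

Derivation:
LF mapping: 1 5 6 4 0 2 3
Walk LF starting at row 4, prepending L[row]:
  step 1: row=4, L[4]='$', prepend. Next row=LF[4]=0
  step 2: row=0, L[0]='a', prepend. Next row=LF[0]=1
  step 3: row=1, L[1]='n', prepend. Next row=LF[1]=5
  step 4: row=5, L[5]='a', prepend. Next row=LF[5]=2
  step 5: row=2, L[2]='n', prepend. Next row=LF[2]=6
  step 6: row=6, L[6]='a', prepend. Next row=LF[6]=3
  step 7: row=3, L[3]='b', prepend. Next row=LF[3]=4
Reversed output: banana$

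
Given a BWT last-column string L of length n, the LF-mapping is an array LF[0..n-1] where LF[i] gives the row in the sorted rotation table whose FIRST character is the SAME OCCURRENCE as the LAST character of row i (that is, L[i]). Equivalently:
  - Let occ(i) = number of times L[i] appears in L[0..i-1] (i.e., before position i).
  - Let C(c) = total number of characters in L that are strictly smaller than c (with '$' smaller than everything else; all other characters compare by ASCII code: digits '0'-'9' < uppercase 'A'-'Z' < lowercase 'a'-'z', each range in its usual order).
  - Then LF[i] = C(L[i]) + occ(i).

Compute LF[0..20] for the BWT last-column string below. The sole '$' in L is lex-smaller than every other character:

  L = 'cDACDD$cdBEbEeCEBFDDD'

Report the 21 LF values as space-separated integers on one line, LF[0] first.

Char counts: '$':1, 'A':1, 'B':2, 'C':2, 'D':6, 'E':3, 'F':1, 'b':1, 'c':2, 'd':1, 'e':1
C (first-col start): C('$')=0, C('A')=1, C('B')=2, C('C')=4, C('D')=6, C('E')=12, C('F')=15, C('b')=16, C('c')=17, C('d')=19, C('e')=20
L[0]='c': occ=0, LF[0]=C('c')+0=17+0=17
L[1]='D': occ=0, LF[1]=C('D')+0=6+0=6
L[2]='A': occ=0, LF[2]=C('A')+0=1+0=1
L[3]='C': occ=0, LF[3]=C('C')+0=4+0=4
L[4]='D': occ=1, LF[4]=C('D')+1=6+1=7
L[5]='D': occ=2, LF[5]=C('D')+2=6+2=8
L[6]='$': occ=0, LF[6]=C('$')+0=0+0=0
L[7]='c': occ=1, LF[7]=C('c')+1=17+1=18
L[8]='d': occ=0, LF[8]=C('d')+0=19+0=19
L[9]='B': occ=0, LF[9]=C('B')+0=2+0=2
L[10]='E': occ=0, LF[10]=C('E')+0=12+0=12
L[11]='b': occ=0, LF[11]=C('b')+0=16+0=16
L[12]='E': occ=1, LF[12]=C('E')+1=12+1=13
L[13]='e': occ=0, LF[13]=C('e')+0=20+0=20
L[14]='C': occ=1, LF[14]=C('C')+1=4+1=5
L[15]='E': occ=2, LF[15]=C('E')+2=12+2=14
L[16]='B': occ=1, LF[16]=C('B')+1=2+1=3
L[17]='F': occ=0, LF[17]=C('F')+0=15+0=15
L[18]='D': occ=3, LF[18]=C('D')+3=6+3=9
L[19]='D': occ=4, LF[19]=C('D')+4=6+4=10
L[20]='D': occ=5, LF[20]=C('D')+5=6+5=11

Answer: 17 6 1 4 7 8 0 18 19 2 12 16 13 20 5 14 3 15 9 10 11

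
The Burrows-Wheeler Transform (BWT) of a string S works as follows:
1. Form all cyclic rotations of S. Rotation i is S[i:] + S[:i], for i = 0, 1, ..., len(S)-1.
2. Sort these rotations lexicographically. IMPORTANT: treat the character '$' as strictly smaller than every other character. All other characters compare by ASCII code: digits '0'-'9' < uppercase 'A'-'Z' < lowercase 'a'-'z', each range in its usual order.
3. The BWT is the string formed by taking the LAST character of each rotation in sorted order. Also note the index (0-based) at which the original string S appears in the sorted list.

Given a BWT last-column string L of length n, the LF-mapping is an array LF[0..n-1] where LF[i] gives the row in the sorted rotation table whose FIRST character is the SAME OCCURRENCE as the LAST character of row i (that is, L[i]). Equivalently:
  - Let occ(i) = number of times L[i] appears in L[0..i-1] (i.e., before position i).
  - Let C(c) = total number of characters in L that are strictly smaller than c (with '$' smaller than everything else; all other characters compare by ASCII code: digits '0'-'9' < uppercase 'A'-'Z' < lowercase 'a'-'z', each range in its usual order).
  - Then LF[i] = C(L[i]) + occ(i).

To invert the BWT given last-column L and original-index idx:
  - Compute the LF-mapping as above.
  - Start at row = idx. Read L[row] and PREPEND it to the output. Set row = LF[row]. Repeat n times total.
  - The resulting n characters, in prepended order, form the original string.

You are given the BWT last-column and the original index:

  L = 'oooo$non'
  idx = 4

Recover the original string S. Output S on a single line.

Answer: ononooo$

Derivation:
LF mapping: 3 4 5 6 0 1 7 2
Walk LF starting at row 4, prepending L[row]:
  step 1: row=4, L[4]='$', prepend. Next row=LF[4]=0
  step 2: row=0, L[0]='o', prepend. Next row=LF[0]=3
  step 3: row=3, L[3]='o', prepend. Next row=LF[3]=6
  step 4: row=6, L[6]='o', prepend. Next row=LF[6]=7
  step 5: row=7, L[7]='n', prepend. Next row=LF[7]=2
  step 6: row=2, L[2]='o', prepend. Next row=LF[2]=5
  step 7: row=5, L[5]='n', prepend. Next row=LF[5]=1
  step 8: row=1, L[1]='o', prepend. Next row=LF[1]=4
Reversed output: ononooo$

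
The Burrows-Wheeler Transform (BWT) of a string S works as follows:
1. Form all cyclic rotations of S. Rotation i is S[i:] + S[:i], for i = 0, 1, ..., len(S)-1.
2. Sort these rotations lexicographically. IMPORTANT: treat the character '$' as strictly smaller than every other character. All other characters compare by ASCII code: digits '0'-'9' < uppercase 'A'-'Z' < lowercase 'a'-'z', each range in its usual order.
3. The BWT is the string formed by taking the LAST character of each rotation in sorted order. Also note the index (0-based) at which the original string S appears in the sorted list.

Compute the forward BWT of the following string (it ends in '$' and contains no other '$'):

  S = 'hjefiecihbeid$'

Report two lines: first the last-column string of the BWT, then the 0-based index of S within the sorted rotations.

All 14 rotations (rotation i = S[i:]+S[:i]):
  rot[0] = hjefiecihbeid$
  rot[1] = jefiecihbeid$h
  rot[2] = efiecihbeid$hj
  rot[3] = fiecihbeid$hje
  rot[4] = iecihbeid$hjef
  rot[5] = ecihbeid$hjefi
  rot[6] = cihbeid$hjefie
  rot[7] = ihbeid$hjefiec
  rot[8] = hbeid$hjefieci
  rot[9] = beid$hjefiecih
  rot[10] = eid$hjefiecihb
  rot[11] = id$hjefiecihbe
  rot[12] = d$hjefiecihbei
  rot[13] = $hjefiecihbeid
Sorted (with $ < everything):
  sorted[0] = $hjefiecihbeid  (last char: 'd')
  sorted[1] = beid$hjefiecih  (last char: 'h')
  sorted[2] = cihbeid$hjefie  (last char: 'e')
  sorted[3] = d$hjefiecihbei  (last char: 'i')
  sorted[4] = ecihbeid$hjefi  (last char: 'i')
  sorted[5] = efiecihbeid$hj  (last char: 'j')
  sorted[6] = eid$hjefiecihb  (last char: 'b')
  sorted[7] = fiecihbeid$hje  (last char: 'e')
  sorted[8] = hbeid$hjefieci  (last char: 'i')
  sorted[9] = hjefiecihbeid$  (last char: '$')
  sorted[10] = id$hjefiecihbe  (last char: 'e')
  sorted[11] = iecihbeid$hjef  (last char: 'f')
  sorted[12] = ihbeid$hjefiec  (last char: 'c')
  sorted[13] = jefiecihbeid$h  (last char: 'h')
Last column: dheiijbei$efch
Original string S is at sorted index 9

Answer: dheiijbei$efch
9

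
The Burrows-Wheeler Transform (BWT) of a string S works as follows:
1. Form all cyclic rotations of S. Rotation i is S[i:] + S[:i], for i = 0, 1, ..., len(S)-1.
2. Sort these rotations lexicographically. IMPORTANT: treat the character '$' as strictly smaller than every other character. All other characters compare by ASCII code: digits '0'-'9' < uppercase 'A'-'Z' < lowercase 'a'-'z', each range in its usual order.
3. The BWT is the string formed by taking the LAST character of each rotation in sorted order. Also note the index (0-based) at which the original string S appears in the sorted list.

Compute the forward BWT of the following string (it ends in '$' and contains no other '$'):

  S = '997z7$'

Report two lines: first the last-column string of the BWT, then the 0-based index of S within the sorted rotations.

All 6 rotations (rotation i = S[i:]+S[:i]):
  rot[0] = 997z7$
  rot[1] = 97z7$9
  rot[2] = 7z7$99
  rot[3] = z7$997
  rot[4] = 7$997z
  rot[5] = $997z7
Sorted (with $ < everything):
  sorted[0] = $997z7  (last char: '7')
  sorted[1] = 7$997z  (last char: 'z')
  sorted[2] = 7z7$99  (last char: '9')
  sorted[3] = 97z7$9  (last char: '9')
  sorted[4] = 997z7$  (last char: '$')
  sorted[5] = z7$997  (last char: '7')
Last column: 7z99$7
Original string S is at sorted index 4

Answer: 7z99$7
4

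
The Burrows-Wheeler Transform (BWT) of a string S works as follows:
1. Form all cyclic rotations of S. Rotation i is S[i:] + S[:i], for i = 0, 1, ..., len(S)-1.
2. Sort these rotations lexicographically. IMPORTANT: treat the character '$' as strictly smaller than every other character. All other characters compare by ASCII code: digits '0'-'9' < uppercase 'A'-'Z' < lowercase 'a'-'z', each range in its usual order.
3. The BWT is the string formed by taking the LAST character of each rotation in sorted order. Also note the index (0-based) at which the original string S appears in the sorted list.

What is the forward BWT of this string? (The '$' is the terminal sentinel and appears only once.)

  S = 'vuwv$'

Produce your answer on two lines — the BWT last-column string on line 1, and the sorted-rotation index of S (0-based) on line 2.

Answer: vvw$u
3

Derivation:
All 5 rotations (rotation i = S[i:]+S[:i]):
  rot[0] = vuwv$
  rot[1] = uwv$v
  rot[2] = wv$vu
  rot[3] = v$vuw
  rot[4] = $vuwv
Sorted (with $ < everything):
  sorted[0] = $vuwv  (last char: 'v')
  sorted[1] = uwv$v  (last char: 'v')
  sorted[2] = v$vuw  (last char: 'w')
  sorted[3] = vuwv$  (last char: '$')
  sorted[4] = wv$vu  (last char: 'u')
Last column: vvw$u
Original string S is at sorted index 3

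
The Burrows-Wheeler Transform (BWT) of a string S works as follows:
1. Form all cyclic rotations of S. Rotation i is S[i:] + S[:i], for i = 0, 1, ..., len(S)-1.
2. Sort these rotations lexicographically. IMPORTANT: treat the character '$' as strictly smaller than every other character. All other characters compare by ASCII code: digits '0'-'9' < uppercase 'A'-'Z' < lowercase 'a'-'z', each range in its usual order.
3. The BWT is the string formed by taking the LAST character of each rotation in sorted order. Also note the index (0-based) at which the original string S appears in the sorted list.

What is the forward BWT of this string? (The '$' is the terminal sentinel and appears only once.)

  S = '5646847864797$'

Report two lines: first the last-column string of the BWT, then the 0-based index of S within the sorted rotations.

Answer: 7686$584944677
4

Derivation:
All 14 rotations (rotation i = S[i:]+S[:i]):
  rot[0] = 5646847864797$
  rot[1] = 646847864797$5
  rot[2] = 46847864797$56
  rot[3] = 6847864797$564
  rot[4] = 847864797$5646
  rot[5] = 47864797$56468
  rot[6] = 7864797$564684
  rot[7] = 864797$5646847
  rot[8] = 64797$56468478
  rot[9] = 4797$564684786
  rot[10] = 797$5646847864
  rot[11] = 97$56468478647
  rot[12] = 7$564684786479
  rot[13] = $5646847864797
Sorted (with $ < everything):
  sorted[0] = $5646847864797  (last char: '7')
  sorted[1] = 46847864797$56  (last char: '6')
  sorted[2] = 47864797$56468  (last char: '8')
  sorted[3] = 4797$564684786  (last char: '6')
  sorted[4] = 5646847864797$  (last char: '$')
  sorted[5] = 646847864797$5  (last char: '5')
  sorted[6] = 64797$56468478  (last char: '8')
  sorted[7] = 6847864797$564  (last char: '4')
  sorted[8] = 7$564684786479  (last char: '9')
  sorted[9] = 7864797$564684  (last char: '4')
  sorted[10] = 797$5646847864  (last char: '4')
  sorted[11] = 847864797$5646  (last char: '6')
  sorted[12] = 864797$5646847  (last char: '7')
  sorted[13] = 97$56468478647  (last char: '7')
Last column: 7686$584944677
Original string S is at sorted index 4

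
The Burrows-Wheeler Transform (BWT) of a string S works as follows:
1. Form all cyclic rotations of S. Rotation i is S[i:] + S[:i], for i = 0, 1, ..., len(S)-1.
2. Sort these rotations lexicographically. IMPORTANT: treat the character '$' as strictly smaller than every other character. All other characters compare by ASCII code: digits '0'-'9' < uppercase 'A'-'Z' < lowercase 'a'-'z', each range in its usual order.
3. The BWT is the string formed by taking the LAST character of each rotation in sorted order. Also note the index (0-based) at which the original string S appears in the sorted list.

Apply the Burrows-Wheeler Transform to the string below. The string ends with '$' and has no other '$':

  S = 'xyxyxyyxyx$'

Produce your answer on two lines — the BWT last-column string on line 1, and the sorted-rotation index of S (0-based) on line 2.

Answer: xyy$yyxyxxx
3

Derivation:
All 11 rotations (rotation i = S[i:]+S[:i]):
  rot[0] = xyxyxyyxyx$
  rot[1] = yxyxyyxyx$x
  rot[2] = xyxyyxyx$xy
  rot[3] = yxyyxyx$xyx
  rot[4] = xyyxyx$xyxy
  rot[5] = yyxyx$xyxyx
  rot[6] = yxyx$xyxyxy
  rot[7] = xyx$xyxyxyy
  rot[8] = yx$xyxyxyyx
  rot[9] = x$xyxyxyyxy
  rot[10] = $xyxyxyyxyx
Sorted (with $ < everything):
  sorted[0] = $xyxyxyyxyx  (last char: 'x')
  sorted[1] = x$xyxyxyyxy  (last char: 'y')
  sorted[2] = xyx$xyxyxyy  (last char: 'y')
  sorted[3] = xyxyxyyxyx$  (last char: '$')
  sorted[4] = xyxyyxyx$xy  (last char: 'y')
  sorted[5] = xyyxyx$xyxy  (last char: 'y')
  sorted[6] = yx$xyxyxyyx  (last char: 'x')
  sorted[7] = yxyx$xyxyxy  (last char: 'y')
  sorted[8] = yxyxyyxyx$x  (last char: 'x')
  sorted[9] = yxyyxyx$xyx  (last char: 'x')
  sorted[10] = yyxyx$xyxyx  (last char: 'x')
Last column: xyy$yyxyxxx
Original string S is at sorted index 3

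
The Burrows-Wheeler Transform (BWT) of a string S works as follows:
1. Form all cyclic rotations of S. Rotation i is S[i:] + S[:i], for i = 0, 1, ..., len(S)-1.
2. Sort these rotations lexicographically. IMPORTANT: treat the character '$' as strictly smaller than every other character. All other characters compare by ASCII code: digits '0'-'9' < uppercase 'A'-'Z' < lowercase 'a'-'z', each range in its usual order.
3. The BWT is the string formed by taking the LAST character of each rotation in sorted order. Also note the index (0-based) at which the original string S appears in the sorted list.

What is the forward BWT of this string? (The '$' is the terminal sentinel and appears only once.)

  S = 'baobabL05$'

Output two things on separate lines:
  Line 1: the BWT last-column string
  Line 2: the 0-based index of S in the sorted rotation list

Answer: 5L0bbbao$a
8

Derivation:
All 10 rotations (rotation i = S[i:]+S[:i]):
  rot[0] = baobabL05$
  rot[1] = aobabL05$b
  rot[2] = obabL05$ba
  rot[3] = babL05$bao
  rot[4] = abL05$baob
  rot[5] = bL05$baoba
  rot[6] = L05$baobab
  rot[7] = 05$baobabL
  rot[8] = 5$baobabL0
  rot[9] = $baobabL05
Sorted (with $ < everything):
  sorted[0] = $baobabL05  (last char: '5')
  sorted[1] = 05$baobabL  (last char: 'L')
  sorted[2] = 5$baobabL0  (last char: '0')
  sorted[3] = L05$baobab  (last char: 'b')
  sorted[4] = abL05$baob  (last char: 'b')
  sorted[5] = aobabL05$b  (last char: 'b')
  sorted[6] = bL05$baoba  (last char: 'a')
  sorted[7] = babL05$bao  (last char: 'o')
  sorted[8] = baobabL05$  (last char: '$')
  sorted[9] = obabL05$ba  (last char: 'a')
Last column: 5L0bbbao$a
Original string S is at sorted index 8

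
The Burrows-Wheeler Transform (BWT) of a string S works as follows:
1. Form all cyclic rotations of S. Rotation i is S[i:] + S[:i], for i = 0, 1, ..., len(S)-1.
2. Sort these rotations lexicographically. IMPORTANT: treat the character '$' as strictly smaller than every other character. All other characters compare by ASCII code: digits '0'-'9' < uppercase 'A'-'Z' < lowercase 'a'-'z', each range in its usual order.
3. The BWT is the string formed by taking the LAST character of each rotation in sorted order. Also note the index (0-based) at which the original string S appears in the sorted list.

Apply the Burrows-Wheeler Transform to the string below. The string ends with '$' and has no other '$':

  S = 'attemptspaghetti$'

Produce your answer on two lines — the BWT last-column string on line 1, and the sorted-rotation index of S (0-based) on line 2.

Answer: ip$thagtesmtttpae
2

Derivation:
All 17 rotations (rotation i = S[i:]+S[:i]):
  rot[0] = attemptspaghetti$
  rot[1] = ttemptspaghetti$a
  rot[2] = temptspaghetti$at
  rot[3] = emptspaghetti$att
  rot[4] = mptspaghetti$atte
  rot[5] = ptspaghetti$attem
  rot[6] = tspaghetti$attemp
  rot[7] = spaghetti$attempt
  rot[8] = paghetti$attempts
  rot[9] = aghetti$attemptsp
  rot[10] = ghetti$attemptspa
  rot[11] = hetti$attemptspag
  rot[12] = etti$attemptspagh
  rot[13] = tti$attemptspaghe
  rot[14] = ti$attemptspaghet
  rot[15] = i$attemptspaghett
  rot[16] = $attemptspaghetti
Sorted (with $ < everything):
  sorted[0] = $attemptspaghetti  (last char: 'i')
  sorted[1] = aghetti$attemptsp  (last char: 'p')
  sorted[2] = attemptspaghetti$  (last char: '$')
  sorted[3] = emptspaghetti$att  (last char: 't')
  sorted[4] = etti$attemptspagh  (last char: 'h')
  sorted[5] = ghetti$attemptspa  (last char: 'a')
  sorted[6] = hetti$attemptspag  (last char: 'g')
  sorted[7] = i$attemptspaghett  (last char: 't')
  sorted[8] = mptspaghetti$atte  (last char: 'e')
  sorted[9] = paghetti$attempts  (last char: 's')
  sorted[10] = ptspaghetti$attem  (last char: 'm')
  sorted[11] = spaghetti$attempt  (last char: 't')
  sorted[12] = temptspaghetti$at  (last char: 't')
  sorted[13] = ti$attemptspaghet  (last char: 't')
  sorted[14] = tspaghetti$attemp  (last char: 'p')
  sorted[15] = ttemptspaghetti$a  (last char: 'a')
  sorted[16] = tti$attemptspaghe  (last char: 'e')
Last column: ip$thagtesmtttpae
Original string S is at sorted index 2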